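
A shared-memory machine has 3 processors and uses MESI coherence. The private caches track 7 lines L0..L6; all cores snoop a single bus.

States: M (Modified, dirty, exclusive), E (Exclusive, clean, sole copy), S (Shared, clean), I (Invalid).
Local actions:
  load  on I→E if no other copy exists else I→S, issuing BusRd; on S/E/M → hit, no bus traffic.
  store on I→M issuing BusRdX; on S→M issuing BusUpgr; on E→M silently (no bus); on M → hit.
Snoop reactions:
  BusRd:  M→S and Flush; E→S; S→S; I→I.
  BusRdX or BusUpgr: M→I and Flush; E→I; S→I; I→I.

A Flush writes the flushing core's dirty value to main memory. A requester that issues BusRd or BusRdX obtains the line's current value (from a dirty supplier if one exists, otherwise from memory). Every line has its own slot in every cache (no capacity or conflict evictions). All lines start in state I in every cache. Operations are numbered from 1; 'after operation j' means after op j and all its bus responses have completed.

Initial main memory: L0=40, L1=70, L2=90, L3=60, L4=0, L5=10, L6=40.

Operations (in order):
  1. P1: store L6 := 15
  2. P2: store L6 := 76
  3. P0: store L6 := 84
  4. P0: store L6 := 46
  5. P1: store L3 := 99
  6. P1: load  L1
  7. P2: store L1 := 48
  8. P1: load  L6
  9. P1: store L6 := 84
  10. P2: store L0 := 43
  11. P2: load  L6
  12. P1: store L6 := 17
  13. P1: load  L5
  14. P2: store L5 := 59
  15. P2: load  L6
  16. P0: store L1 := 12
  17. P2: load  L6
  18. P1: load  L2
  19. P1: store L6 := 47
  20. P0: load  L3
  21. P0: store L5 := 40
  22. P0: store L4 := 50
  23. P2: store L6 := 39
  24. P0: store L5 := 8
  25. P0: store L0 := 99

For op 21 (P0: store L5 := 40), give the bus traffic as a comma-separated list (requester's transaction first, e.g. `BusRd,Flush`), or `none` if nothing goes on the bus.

step 1: P1: store L6 := 15  ⟶  IMI  (L6)  txn=BusRdX  M[L6]=40
step 2: P2: store L6 := 76  ⟶  IIM  (L6)  txn=BusRdX+Flush  M[L6]=15
step 3: P0: store L6 := 84  ⟶  MII  (L6)  txn=BusRdX+Flush  M[L6]=76
step 4: P0: store L6 := 46  ⟶  MII  (L6)  txn=∅  M[L6]=76
step 5: P1: store L3 := 99  ⟶  IMI  (L3)  txn=BusRdX  M[L3]=60
step 6: P1: load  L1  ⟶  IEI  (L1)  txn=BusRd  M[L1]=70
step 7: P2: store L1 := 48  ⟶  IIM  (L1)  txn=BusRdX  M[L1]=70
step 8: P1: load  L6  ⟶  SSI  (L6)  txn=BusRd+Flush  M[L6]=46
step 9: P1: store L6 := 84  ⟶  IMI  (L6)  txn=BusUpgr  M[L6]=46
step 10: P2: store L0 := 43  ⟶  IIM  (L0)  txn=BusRdX  M[L0]=40
step 11: P2: load  L6  ⟶  ISS  (L6)  txn=BusRd+Flush  M[L6]=84
step 12: P1: store L6 := 17  ⟶  IMI  (L6)  txn=BusUpgr  M[L6]=84
step 13: P1: load  L5  ⟶  IEI  (L5)  txn=BusRd  M[L5]=10
step 14: P2: store L5 := 59  ⟶  IIM  (L5)  txn=BusRdX  M[L5]=10
step 15: P2: load  L6  ⟶  ISS  (L6)  txn=BusRd+Flush  M[L6]=17
step 16: P0: store L1 := 12  ⟶  MII  (L1)  txn=BusRdX+Flush  M[L1]=48
step 17: P2: load  L6  ⟶  ISS  (L6)  txn=∅  M[L6]=17
step 18: P1: load  L2  ⟶  IEI  (L2)  txn=BusRd  M[L2]=90
step 19: P1: store L6 := 47  ⟶  IMI  (L6)  txn=BusUpgr  M[L6]=17
step 20: P0: load  L3  ⟶  SSI  (L3)  txn=BusRd+Flush  M[L3]=99
step 21: P0: store L5 := 40  ⟶  MII  (L5)  txn=BusRdX+Flush  M[L5]=59
step 22: P0: store L4 := 50  ⟶  MII  (L4)  txn=BusRdX  M[L4]=0
step 23: P2: store L6 := 39  ⟶  IIM  (L6)  txn=BusRdX+Flush  M[L6]=47
step 24: P0: store L5 := 8  ⟶  MII  (L5)  txn=∅  M[L5]=59
step 25: P0: store L0 := 99  ⟶  MII  (L0)  txn=BusRdX+Flush  M[L0]=43

bus = BusRdX,Flush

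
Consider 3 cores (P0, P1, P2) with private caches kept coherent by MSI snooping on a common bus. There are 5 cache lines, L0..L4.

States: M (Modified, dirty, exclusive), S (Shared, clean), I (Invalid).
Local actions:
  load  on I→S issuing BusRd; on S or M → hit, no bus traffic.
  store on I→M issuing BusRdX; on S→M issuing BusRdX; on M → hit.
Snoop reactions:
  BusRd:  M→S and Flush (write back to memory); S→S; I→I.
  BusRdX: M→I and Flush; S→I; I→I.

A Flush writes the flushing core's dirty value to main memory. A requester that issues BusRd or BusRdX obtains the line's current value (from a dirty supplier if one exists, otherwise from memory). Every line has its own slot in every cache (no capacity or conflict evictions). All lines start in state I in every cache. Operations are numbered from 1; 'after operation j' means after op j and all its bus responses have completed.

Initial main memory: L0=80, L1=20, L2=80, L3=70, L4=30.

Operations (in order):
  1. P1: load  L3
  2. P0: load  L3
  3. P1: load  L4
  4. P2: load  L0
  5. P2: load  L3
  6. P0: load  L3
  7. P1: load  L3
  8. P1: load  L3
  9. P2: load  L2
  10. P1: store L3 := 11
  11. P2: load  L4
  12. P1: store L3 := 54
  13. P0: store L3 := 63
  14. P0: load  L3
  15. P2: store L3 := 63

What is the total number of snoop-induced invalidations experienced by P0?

invalidations = 2

  op1 P1: load  L3 → I/S/I on L3; bus BusRd; mem=70
  op2 P0: load  L3 → S/S/I on L3; bus BusRd; mem=70
  op3 P1: load  L4 → I/S/I on L4; bus BusRd; mem=30
  op4 P2: load  L0 → I/I/S on L0; bus BusRd; mem=80
  op5 P2: load  L3 → S/S/S on L3; bus BusRd; mem=70
  op6 P0: load  L3 → S/S/S on L3; bus (none); mem=70
  op7 P1: load  L3 → S/S/S on L3; bus (none); mem=70
  op8 P1: load  L3 → S/S/S on L3; bus (none); mem=70
  op9 P2: load  L2 → I/I/S on L2; bus BusRd; mem=80
  op10 P1: store L3 := 11 → I/M/I on L3; bus BusRdX; mem=70
  op11 P2: load  L4 → I/S/S on L4; bus BusRd; mem=30
  op12 P1: store L3 := 54 → I/M/I on L3; bus (none); mem=70
  op13 P0: store L3 := 63 → M/I/I on L3; bus BusRdX Flush; mem=54
  op14 P0: load  L3 → M/I/I on L3; bus (none); mem=54
  op15 P2: store L3 := 63 → I/I/M on L3; bus BusRdX Flush; mem=63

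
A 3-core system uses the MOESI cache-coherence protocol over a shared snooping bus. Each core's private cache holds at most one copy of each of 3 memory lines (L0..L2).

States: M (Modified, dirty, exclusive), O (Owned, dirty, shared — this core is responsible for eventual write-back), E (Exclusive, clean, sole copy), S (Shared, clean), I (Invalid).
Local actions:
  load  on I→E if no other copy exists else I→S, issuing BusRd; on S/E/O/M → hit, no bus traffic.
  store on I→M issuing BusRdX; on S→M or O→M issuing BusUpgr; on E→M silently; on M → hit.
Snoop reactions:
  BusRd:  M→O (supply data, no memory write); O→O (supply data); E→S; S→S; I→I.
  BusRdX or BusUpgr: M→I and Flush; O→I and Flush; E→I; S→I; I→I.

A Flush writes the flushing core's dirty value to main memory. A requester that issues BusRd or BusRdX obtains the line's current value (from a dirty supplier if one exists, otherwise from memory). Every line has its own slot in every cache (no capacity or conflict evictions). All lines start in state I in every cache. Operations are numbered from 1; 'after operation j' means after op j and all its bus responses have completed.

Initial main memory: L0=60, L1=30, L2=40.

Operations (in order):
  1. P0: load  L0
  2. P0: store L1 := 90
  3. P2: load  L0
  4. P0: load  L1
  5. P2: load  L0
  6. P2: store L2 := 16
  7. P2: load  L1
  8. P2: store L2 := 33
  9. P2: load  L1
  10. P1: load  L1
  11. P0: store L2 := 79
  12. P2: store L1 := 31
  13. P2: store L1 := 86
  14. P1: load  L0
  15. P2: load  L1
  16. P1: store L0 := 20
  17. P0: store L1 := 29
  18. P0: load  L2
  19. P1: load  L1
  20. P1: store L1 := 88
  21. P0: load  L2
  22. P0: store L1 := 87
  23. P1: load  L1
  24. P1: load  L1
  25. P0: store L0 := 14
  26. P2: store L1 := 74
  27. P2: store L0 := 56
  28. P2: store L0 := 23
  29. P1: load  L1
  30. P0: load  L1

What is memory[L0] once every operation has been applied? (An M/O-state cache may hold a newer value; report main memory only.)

1. P0: load  L0  bus=[BusRd]  L0: P0=E P1=I P2=I  mem[L0]=60
2. P0: store L1 := 90  bus=[BusRdX]  L1: P0=M P1=I P2=I  mem[L1]=30
3. P2: load  L0  bus=[BusRd]  L0: P0=S P1=I P2=S  mem[L0]=60
4. P0: load  L1  bus=[-]  L1: P0=M P1=I P2=I  mem[L1]=30
5. P2: load  L0  bus=[-]  L0: P0=S P1=I P2=S  mem[L0]=60
6. P2: store L2 := 16  bus=[BusRdX]  L2: P0=I P1=I P2=M  mem[L2]=40
7. P2: load  L1  bus=[BusRd]  L1: P0=O P1=I P2=S  mem[L1]=30
8. P2: store L2 := 33  bus=[-]  L2: P0=I P1=I P2=M  mem[L2]=40
9. P2: load  L1  bus=[-]  L1: P0=O P1=I P2=S  mem[L1]=30
10. P1: load  L1  bus=[BusRd]  L1: P0=O P1=S P2=S  mem[L1]=30
11. P0: store L2 := 79  bus=[BusRdX,Flush]  L2: P0=M P1=I P2=I  mem[L2]=33
12. P2: store L1 := 31  bus=[BusUpgr,Flush]  L1: P0=I P1=I P2=M  mem[L1]=90
13. P2: store L1 := 86  bus=[-]  L1: P0=I P1=I P2=M  mem[L1]=90
14. P1: load  L0  bus=[BusRd]  L0: P0=S P1=S P2=S  mem[L0]=60
15. P2: load  L1  bus=[-]  L1: P0=I P1=I P2=M  mem[L1]=90
16. P1: store L0 := 20  bus=[BusUpgr]  L0: P0=I P1=M P2=I  mem[L0]=60
17. P0: store L1 := 29  bus=[BusRdX,Flush]  L1: P0=M P1=I P2=I  mem[L1]=86
18. P0: load  L2  bus=[-]  L2: P0=M P1=I P2=I  mem[L2]=33
19. P1: load  L1  bus=[BusRd]  L1: P0=O P1=S P2=I  mem[L1]=86
20. P1: store L1 := 88  bus=[BusUpgr,Flush]  L1: P0=I P1=M P2=I  mem[L1]=29
21. P0: load  L2  bus=[-]  L2: P0=M P1=I P2=I  mem[L2]=33
22. P0: store L1 := 87  bus=[BusRdX,Flush]  L1: P0=M P1=I P2=I  mem[L1]=88
23. P1: load  L1  bus=[BusRd]  L1: P0=O P1=S P2=I  mem[L1]=88
24. P1: load  L1  bus=[-]  L1: P0=O P1=S P2=I  mem[L1]=88
25. P0: store L0 := 14  bus=[BusRdX,Flush]  L0: P0=M P1=I P2=I  mem[L0]=20
26. P2: store L1 := 74  bus=[BusRdX,Flush]  L1: P0=I P1=I P2=M  mem[L1]=87
27. P2: store L0 := 56  bus=[BusRdX,Flush]  L0: P0=I P1=I P2=M  mem[L0]=14
28. P2: store L0 := 23  bus=[-]  L0: P0=I P1=I P2=M  mem[L0]=14
29. P1: load  L1  bus=[BusRd]  L1: P0=I P1=S P2=O  mem[L1]=87
30. P0: load  L1  bus=[BusRd]  L1: P0=S P1=S P2=O  mem[L1]=87

memory[L0] = 14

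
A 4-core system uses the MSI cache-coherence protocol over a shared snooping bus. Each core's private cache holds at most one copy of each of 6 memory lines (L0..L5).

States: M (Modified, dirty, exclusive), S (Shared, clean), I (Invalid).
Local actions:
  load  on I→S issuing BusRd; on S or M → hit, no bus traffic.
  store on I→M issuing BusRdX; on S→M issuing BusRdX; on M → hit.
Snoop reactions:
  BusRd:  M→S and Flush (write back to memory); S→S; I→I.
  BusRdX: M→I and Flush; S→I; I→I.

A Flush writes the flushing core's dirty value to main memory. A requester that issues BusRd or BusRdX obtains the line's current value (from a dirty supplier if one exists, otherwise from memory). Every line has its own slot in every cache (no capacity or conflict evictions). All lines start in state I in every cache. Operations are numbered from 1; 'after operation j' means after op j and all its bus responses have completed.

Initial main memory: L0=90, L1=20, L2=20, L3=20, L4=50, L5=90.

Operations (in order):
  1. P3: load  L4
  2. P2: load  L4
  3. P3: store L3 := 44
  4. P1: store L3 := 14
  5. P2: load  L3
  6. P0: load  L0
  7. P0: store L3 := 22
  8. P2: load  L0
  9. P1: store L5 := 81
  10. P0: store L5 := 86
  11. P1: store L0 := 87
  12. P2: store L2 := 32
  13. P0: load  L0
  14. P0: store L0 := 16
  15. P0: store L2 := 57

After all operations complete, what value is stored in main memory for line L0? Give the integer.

memory[L0] = 87

[1] P3: load  L4 | P0:I, P1:I, P2:I, P3:S(50) | bus: BusRd
[2] P2: load  L4 | P0:I, P1:I, P2:S(50), P3:S(50) | bus: BusRd
[3] P3: store L3 := 44 | P0:I, P1:I, P2:I, P3:M(44) | bus: BusRdX
[4] P1: store L3 := 14 | P0:I, P1:M(14), P2:I, P3:I | bus: BusRdX,Flush
[5] P2: load  L3 | P0:I, P1:S(14), P2:S(14), P3:I | bus: BusRd,Flush
[6] P0: load  L0 | P0:S(90), P1:I, P2:I, P3:I | bus: BusRd
[7] P0: store L3 := 22 | P0:M(22), P1:I, P2:I, P3:I | bus: BusRdX
[8] P2: load  L0 | P0:S(90), P1:I, P2:S(90), P3:I | bus: BusRd
[9] P1: store L5 := 81 | P0:I, P1:M(81), P2:I, P3:I | bus: BusRdX
[10] P0: store L5 := 86 | P0:M(86), P1:I, P2:I, P3:I | bus: BusRdX,Flush
[11] P1: store L0 := 87 | P0:I, P1:M(87), P2:I, P3:I | bus: BusRdX
[12] P2: store L2 := 32 | P0:I, P1:I, P2:M(32), P3:I | bus: BusRdX
[13] P0: load  L0 | P0:S(87), P1:S(87), P2:I, P3:I | bus: BusRd,Flush
[14] P0: store L0 := 16 | P0:M(16), P1:I, P2:I, P3:I | bus: BusRdX
[15] P0: store L2 := 57 | P0:M(57), P1:I, P2:I, P3:I | bus: BusRdX,Flush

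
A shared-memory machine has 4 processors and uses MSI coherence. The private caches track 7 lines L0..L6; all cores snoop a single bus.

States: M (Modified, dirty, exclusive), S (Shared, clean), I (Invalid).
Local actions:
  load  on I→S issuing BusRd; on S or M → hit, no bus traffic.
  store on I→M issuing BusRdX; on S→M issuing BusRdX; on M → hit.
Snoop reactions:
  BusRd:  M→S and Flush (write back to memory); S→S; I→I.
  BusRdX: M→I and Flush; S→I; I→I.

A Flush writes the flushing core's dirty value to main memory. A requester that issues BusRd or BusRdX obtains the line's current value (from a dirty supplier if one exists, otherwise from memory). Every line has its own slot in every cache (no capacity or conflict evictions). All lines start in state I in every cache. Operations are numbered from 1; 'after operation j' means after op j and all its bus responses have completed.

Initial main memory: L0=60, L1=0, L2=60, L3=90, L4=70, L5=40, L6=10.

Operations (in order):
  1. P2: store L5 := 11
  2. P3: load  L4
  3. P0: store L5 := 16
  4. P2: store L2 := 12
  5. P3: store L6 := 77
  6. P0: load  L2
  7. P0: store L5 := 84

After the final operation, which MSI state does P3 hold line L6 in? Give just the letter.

state = M

[1] P2: store L5 := 11 | P0:I, P1:I, P2:M(11), P3:I | bus: BusRdX
[2] P3: load  L4 | P0:I, P1:I, P2:I, P3:S(70) | bus: BusRd
[3] P0: store L5 := 16 | P0:M(16), P1:I, P2:I, P3:I | bus: BusRdX,Flush
[4] P2: store L2 := 12 | P0:I, P1:I, P2:M(12), P3:I | bus: BusRdX
[5] P3: store L6 := 77 | P0:I, P1:I, P2:I, P3:M(77) | bus: BusRdX
[6] P0: load  L2 | P0:S(12), P1:I, P2:S(12), P3:I | bus: BusRd,Flush
[7] P0: store L5 := 84 | P0:M(84), P1:I, P2:I, P3:I | bus: none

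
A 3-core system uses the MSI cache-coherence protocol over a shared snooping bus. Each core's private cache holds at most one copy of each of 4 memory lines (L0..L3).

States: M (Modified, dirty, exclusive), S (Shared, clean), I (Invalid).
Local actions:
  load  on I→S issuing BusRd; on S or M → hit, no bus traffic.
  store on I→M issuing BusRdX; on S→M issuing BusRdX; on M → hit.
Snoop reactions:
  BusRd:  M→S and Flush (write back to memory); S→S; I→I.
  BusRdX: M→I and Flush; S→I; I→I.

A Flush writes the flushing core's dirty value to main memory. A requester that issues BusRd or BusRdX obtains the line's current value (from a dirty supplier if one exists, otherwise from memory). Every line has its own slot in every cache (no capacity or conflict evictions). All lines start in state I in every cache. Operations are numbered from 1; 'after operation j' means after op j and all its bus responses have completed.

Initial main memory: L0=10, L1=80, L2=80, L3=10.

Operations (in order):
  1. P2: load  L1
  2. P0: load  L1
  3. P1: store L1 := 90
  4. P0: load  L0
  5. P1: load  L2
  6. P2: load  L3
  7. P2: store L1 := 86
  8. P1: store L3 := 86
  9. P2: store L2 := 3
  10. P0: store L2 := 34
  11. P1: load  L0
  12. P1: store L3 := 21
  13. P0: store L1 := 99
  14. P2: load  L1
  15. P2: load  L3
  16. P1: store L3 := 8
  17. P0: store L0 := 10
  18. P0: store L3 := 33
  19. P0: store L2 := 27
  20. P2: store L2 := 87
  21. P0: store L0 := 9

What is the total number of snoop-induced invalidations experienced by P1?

  op1 P2: load  L1 → I/I/S on L1; bus BusRd; mem=80
  op2 P0: load  L1 → S/I/S on L1; bus BusRd; mem=80
  op3 P1: store L1 := 90 → I/M/I on L1; bus BusRdX; mem=80
  op4 P0: load  L0 → S/I/I on L0; bus BusRd; mem=10
  op5 P1: load  L2 → I/S/I on L2; bus BusRd; mem=80
  op6 P2: load  L3 → I/I/S on L3; bus BusRd; mem=10
  op7 P2: store L1 := 86 → I/I/M on L1; bus BusRdX Flush; mem=90
  op8 P1: store L3 := 86 → I/M/I on L3; bus BusRdX; mem=10
  op9 P2: store L2 := 3 → I/I/M on L2; bus BusRdX; mem=80
  op10 P0: store L2 := 34 → M/I/I on L2; bus BusRdX Flush; mem=3
  op11 P1: load  L0 → S/S/I on L0; bus BusRd; mem=10
  op12 P1: store L3 := 21 → I/M/I on L3; bus (none); mem=10
  op13 P0: store L1 := 99 → M/I/I on L1; bus BusRdX Flush; mem=86
  op14 P2: load  L1 → S/I/S on L1; bus BusRd Flush; mem=99
  op15 P2: load  L3 → I/S/S on L3; bus BusRd Flush; mem=21
  op16 P1: store L3 := 8 → I/M/I on L3; bus BusRdX; mem=21
  op17 P0: store L0 := 10 → M/I/I on L0; bus BusRdX; mem=10
  op18 P0: store L3 := 33 → M/I/I on L3; bus BusRdX Flush; mem=8
  op19 P0: store L2 := 27 → M/I/I on L2; bus (none); mem=3
  op20 P2: store L2 := 87 → I/I/M on L2; bus BusRdX Flush; mem=27
  op21 P0: store L0 := 9 → M/I/I on L0; bus (none); mem=10

invalidations = 4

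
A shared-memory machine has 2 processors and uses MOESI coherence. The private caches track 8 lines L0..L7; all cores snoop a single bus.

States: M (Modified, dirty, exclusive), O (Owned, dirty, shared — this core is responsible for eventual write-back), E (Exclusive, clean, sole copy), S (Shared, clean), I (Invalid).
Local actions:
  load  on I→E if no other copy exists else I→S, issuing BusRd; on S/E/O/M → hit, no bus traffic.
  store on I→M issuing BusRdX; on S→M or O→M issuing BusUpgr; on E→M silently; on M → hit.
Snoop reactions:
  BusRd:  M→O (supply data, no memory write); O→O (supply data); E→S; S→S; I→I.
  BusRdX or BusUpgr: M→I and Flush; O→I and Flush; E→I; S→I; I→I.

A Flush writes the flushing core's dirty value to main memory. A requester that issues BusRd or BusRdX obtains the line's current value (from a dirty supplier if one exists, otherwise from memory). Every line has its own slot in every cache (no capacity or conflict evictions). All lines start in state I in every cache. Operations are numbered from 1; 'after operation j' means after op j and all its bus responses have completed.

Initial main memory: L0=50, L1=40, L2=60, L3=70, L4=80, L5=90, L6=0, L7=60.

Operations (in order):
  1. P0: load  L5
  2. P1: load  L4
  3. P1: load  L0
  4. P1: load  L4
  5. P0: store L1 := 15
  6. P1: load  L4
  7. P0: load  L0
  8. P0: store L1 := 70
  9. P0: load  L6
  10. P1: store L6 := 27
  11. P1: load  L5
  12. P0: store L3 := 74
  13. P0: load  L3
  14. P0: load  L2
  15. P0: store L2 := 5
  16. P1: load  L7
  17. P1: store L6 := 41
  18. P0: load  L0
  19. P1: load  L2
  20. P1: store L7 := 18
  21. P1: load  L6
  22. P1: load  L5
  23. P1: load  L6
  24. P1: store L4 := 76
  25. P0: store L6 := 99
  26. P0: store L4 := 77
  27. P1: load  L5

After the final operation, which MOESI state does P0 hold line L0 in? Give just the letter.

state = S

  op1 P0: load  L5 → E/I on L5; bus BusRd; mem=90
  op2 P1: load  L4 → I/E on L4; bus BusRd; mem=80
  op3 P1: load  L0 → I/E on L0; bus BusRd; mem=50
  op4 P1: load  L4 → I/E on L4; bus (none); mem=80
  op5 P0: store L1 := 15 → M/I on L1; bus BusRdX; mem=40
  op6 P1: load  L4 → I/E on L4; bus (none); mem=80
  op7 P0: load  L0 → S/S on L0; bus BusRd; mem=50
  op8 P0: store L1 := 70 → M/I on L1; bus (none); mem=40
  op9 P0: load  L6 → E/I on L6; bus BusRd; mem=0
  op10 P1: store L6 := 27 → I/M on L6; bus BusRdX; mem=0
  op11 P1: load  L5 → S/S on L5; bus BusRd; mem=90
  op12 P0: store L3 := 74 → M/I on L3; bus BusRdX; mem=70
  op13 P0: load  L3 → M/I on L3; bus (none); mem=70
  op14 P0: load  L2 → E/I on L2; bus BusRd; mem=60
  op15 P0: store L2 := 5 → M/I on L2; bus (none); mem=60
  op16 P1: load  L7 → I/E on L7; bus BusRd; mem=60
  op17 P1: store L6 := 41 → I/M on L6; bus (none); mem=0
  op18 P0: load  L0 → S/S on L0; bus (none); mem=50
  op19 P1: load  L2 → O/S on L2; bus BusRd; mem=60
  op20 P1: store L7 := 18 → I/M on L7; bus (none); mem=60
  op21 P1: load  L6 → I/M on L6; bus (none); mem=0
  op22 P1: load  L5 → S/S on L5; bus (none); mem=90
  op23 P1: load  L6 → I/M on L6; bus (none); mem=0
  op24 P1: store L4 := 76 → I/M on L4; bus (none); mem=80
  op25 P0: store L6 := 99 → M/I on L6; bus BusRdX Flush; mem=41
  op26 P0: store L4 := 77 → M/I on L4; bus BusRdX Flush; mem=76
  op27 P1: load  L5 → S/S on L5; bus (none); mem=90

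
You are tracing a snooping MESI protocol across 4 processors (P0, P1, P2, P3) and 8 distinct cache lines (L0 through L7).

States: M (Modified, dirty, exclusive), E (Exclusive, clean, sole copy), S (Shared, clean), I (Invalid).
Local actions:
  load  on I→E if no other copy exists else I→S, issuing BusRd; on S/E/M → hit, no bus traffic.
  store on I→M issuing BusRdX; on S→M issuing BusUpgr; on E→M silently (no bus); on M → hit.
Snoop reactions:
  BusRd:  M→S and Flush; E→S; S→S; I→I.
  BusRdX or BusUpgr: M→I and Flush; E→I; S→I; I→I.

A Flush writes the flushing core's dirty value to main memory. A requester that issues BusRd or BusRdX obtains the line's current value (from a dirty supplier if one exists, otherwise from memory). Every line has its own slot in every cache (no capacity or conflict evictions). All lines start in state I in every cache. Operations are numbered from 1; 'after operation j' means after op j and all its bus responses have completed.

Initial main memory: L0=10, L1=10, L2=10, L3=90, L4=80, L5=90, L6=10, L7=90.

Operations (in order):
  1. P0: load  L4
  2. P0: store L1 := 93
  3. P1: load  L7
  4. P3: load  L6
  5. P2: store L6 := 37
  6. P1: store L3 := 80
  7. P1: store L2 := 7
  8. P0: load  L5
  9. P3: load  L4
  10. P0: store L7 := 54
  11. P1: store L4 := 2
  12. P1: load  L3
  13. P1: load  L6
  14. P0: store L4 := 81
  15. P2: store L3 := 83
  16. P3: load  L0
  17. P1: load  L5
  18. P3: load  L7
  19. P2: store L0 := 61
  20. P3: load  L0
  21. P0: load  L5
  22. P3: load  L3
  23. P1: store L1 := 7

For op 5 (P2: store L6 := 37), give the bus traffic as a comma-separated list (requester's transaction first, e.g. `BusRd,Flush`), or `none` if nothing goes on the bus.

bus = BusRdX

1. P0: load  L4  bus=[BusRd]  L4: P0=E P1=I P2=I P3=I  mem[L4]=80
2. P0: store L1 := 93  bus=[BusRdX]  L1: P0=M P1=I P2=I P3=I  mem[L1]=10
3. P1: load  L7  bus=[BusRd]  L7: P0=I P1=E P2=I P3=I  mem[L7]=90
4. P3: load  L6  bus=[BusRd]  L6: P0=I P1=I P2=I P3=E  mem[L6]=10
5. P2: store L6 := 37  bus=[BusRdX]  L6: P0=I P1=I P2=M P3=I  mem[L6]=10
6. P1: store L3 := 80  bus=[BusRdX]  L3: P0=I P1=M P2=I P3=I  mem[L3]=90
7. P1: store L2 := 7  bus=[BusRdX]  L2: P0=I P1=M P2=I P3=I  mem[L2]=10
8. P0: load  L5  bus=[BusRd]  L5: P0=E P1=I P2=I P3=I  mem[L5]=90
9. P3: load  L4  bus=[BusRd]  L4: P0=S P1=I P2=I P3=S  mem[L4]=80
10. P0: store L7 := 54  bus=[BusRdX]  L7: P0=M P1=I P2=I P3=I  mem[L7]=90
11. P1: store L4 := 2  bus=[BusRdX]  L4: P0=I P1=M P2=I P3=I  mem[L4]=80
12. P1: load  L3  bus=[-]  L3: P0=I P1=M P2=I P3=I  mem[L3]=90
13. P1: load  L6  bus=[BusRd,Flush]  L6: P0=I P1=S P2=S P3=I  mem[L6]=37
14. P0: store L4 := 81  bus=[BusRdX,Flush]  L4: P0=M P1=I P2=I P3=I  mem[L4]=2
15. P2: store L3 := 83  bus=[BusRdX,Flush]  L3: P0=I P1=I P2=M P3=I  mem[L3]=80
16. P3: load  L0  bus=[BusRd]  L0: P0=I P1=I P2=I P3=E  mem[L0]=10
17. P1: load  L5  bus=[BusRd]  L5: P0=S P1=S P2=I P3=I  mem[L5]=90
18. P3: load  L7  bus=[BusRd,Flush]  L7: P0=S P1=I P2=I P3=S  mem[L7]=54
19. P2: store L0 := 61  bus=[BusRdX]  L0: P0=I P1=I P2=M P3=I  mem[L0]=10
20. P3: load  L0  bus=[BusRd,Flush]  L0: P0=I P1=I P2=S P3=S  mem[L0]=61
21. P0: load  L5  bus=[-]  L5: P0=S P1=S P2=I P3=I  mem[L5]=90
22. P3: load  L3  bus=[BusRd,Flush]  L3: P0=I P1=I P2=S P3=S  mem[L3]=83
23. P1: store L1 := 7  bus=[BusRdX,Flush]  L1: P0=I P1=M P2=I P3=I  mem[L1]=93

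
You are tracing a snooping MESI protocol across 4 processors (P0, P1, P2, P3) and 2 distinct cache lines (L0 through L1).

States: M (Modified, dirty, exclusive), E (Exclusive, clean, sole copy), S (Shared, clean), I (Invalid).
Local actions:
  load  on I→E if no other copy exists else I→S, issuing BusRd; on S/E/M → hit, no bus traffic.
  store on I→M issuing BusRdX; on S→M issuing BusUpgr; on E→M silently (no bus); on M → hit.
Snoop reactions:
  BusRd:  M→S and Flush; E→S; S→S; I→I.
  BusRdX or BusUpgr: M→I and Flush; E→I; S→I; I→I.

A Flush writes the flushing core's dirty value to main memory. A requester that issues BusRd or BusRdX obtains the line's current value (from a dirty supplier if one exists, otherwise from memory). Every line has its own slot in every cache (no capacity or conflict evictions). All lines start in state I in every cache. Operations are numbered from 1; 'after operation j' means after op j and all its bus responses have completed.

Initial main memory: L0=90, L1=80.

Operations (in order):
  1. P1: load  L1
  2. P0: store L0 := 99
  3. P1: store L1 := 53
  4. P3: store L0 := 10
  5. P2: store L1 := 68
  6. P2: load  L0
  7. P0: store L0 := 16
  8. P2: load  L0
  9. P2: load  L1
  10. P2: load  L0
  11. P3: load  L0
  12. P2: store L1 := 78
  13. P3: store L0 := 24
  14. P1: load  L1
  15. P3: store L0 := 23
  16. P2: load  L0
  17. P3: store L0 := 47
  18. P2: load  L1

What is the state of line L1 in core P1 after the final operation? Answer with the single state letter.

  op1 P1: load  L1 → I/E/I/I on L1; bus BusRd; mem=80
  op2 P0: store L0 := 99 → M/I/I/I on L0; bus BusRdX; mem=90
  op3 P1: store L1 := 53 → I/M/I/I on L1; bus (none); mem=80
  op4 P3: store L0 := 10 → I/I/I/M on L0; bus BusRdX Flush; mem=99
  op5 P2: store L1 := 68 → I/I/M/I on L1; bus BusRdX Flush; mem=53
  op6 P2: load  L0 → I/I/S/S on L0; bus BusRd Flush; mem=10
  op7 P0: store L0 := 16 → M/I/I/I on L0; bus BusRdX; mem=10
  op8 P2: load  L0 → S/I/S/I on L0; bus BusRd Flush; mem=16
  op9 P2: load  L1 → I/I/M/I on L1; bus (none); mem=53
  op10 P2: load  L0 → S/I/S/I on L0; bus (none); mem=16
  op11 P3: load  L0 → S/I/S/S on L0; bus BusRd; mem=16
  op12 P2: store L1 := 78 → I/I/M/I on L1; bus (none); mem=53
  op13 P3: store L0 := 24 → I/I/I/M on L0; bus BusUpgr; mem=16
  op14 P1: load  L1 → I/S/S/I on L1; bus BusRd Flush; mem=78
  op15 P3: store L0 := 23 → I/I/I/M on L0; bus (none); mem=16
  op16 P2: load  L0 → I/I/S/S on L0; bus BusRd Flush; mem=23
  op17 P3: store L0 := 47 → I/I/I/M on L0; bus BusUpgr; mem=23
  op18 P2: load  L1 → I/S/S/I on L1; bus (none); mem=78

state = S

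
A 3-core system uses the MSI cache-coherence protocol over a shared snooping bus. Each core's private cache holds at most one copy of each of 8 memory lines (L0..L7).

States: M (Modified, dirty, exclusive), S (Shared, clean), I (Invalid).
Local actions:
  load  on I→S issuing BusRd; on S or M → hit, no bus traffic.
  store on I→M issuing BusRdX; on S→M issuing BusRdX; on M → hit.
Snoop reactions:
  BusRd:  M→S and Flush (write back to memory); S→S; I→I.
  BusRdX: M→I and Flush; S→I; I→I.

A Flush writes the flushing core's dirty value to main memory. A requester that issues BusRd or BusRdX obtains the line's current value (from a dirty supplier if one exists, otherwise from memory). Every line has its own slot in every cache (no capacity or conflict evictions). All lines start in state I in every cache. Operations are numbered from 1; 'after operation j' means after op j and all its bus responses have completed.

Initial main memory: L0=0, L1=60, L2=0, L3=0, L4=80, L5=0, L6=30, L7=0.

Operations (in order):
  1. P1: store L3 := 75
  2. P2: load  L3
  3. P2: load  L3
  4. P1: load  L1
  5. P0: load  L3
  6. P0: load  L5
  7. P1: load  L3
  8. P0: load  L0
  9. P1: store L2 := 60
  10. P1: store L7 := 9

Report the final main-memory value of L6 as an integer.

  op1 P1: store L3 := 75 → I/M/I on L3; bus BusRdX; mem=0
  op2 P2: load  L3 → I/S/S on L3; bus BusRd Flush; mem=75
  op3 P2: load  L3 → I/S/S on L3; bus (none); mem=75
  op4 P1: load  L1 → I/S/I on L1; bus BusRd; mem=60
  op5 P0: load  L3 → S/S/S on L3; bus BusRd; mem=75
  op6 P0: load  L5 → S/I/I on L5; bus BusRd; mem=0
  op7 P1: load  L3 → S/S/S on L3; bus (none); mem=75
  op8 P0: load  L0 → S/I/I on L0; bus BusRd; mem=0
  op9 P1: store L2 := 60 → I/M/I on L2; bus BusRdX; mem=0
  op10 P1: store L7 := 9 → I/M/I on L7; bus BusRdX; mem=0

memory[L6] = 30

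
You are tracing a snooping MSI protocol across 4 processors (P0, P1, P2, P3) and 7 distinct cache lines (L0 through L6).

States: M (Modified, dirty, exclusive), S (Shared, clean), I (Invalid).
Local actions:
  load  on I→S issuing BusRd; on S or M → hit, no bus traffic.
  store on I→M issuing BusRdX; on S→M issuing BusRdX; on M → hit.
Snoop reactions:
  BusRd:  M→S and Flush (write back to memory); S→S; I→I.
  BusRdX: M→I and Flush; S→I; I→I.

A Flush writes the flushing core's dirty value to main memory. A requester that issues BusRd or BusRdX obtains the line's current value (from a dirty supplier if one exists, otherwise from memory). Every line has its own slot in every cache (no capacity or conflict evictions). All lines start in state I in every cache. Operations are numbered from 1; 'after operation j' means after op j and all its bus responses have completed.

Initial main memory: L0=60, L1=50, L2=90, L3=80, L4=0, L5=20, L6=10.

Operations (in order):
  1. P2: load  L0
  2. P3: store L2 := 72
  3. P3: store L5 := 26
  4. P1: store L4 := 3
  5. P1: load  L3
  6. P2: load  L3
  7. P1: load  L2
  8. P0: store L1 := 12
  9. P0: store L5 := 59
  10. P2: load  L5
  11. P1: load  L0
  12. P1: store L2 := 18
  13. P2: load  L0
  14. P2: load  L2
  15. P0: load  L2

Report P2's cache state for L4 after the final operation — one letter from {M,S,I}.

1. P2: load  L0  bus=[BusRd]  L0: P0=I P1=I P2=S P3=I  mem[L0]=60
2. P3: store L2 := 72  bus=[BusRdX]  L2: P0=I P1=I P2=I P3=M  mem[L2]=90
3. P3: store L5 := 26  bus=[BusRdX]  L5: P0=I P1=I P2=I P3=M  mem[L5]=20
4. P1: store L4 := 3  bus=[BusRdX]  L4: P0=I P1=M P2=I P3=I  mem[L4]=0
5. P1: load  L3  bus=[BusRd]  L3: P0=I P1=S P2=I P3=I  mem[L3]=80
6. P2: load  L3  bus=[BusRd]  L3: P0=I P1=S P2=S P3=I  mem[L3]=80
7. P1: load  L2  bus=[BusRd,Flush]  L2: P0=I P1=S P2=I P3=S  mem[L2]=72
8. P0: store L1 := 12  bus=[BusRdX]  L1: P0=M P1=I P2=I P3=I  mem[L1]=50
9. P0: store L5 := 59  bus=[BusRdX,Flush]  L5: P0=M P1=I P2=I P3=I  mem[L5]=26
10. P2: load  L5  bus=[BusRd,Flush]  L5: P0=S P1=I P2=S P3=I  mem[L5]=59
11. P1: load  L0  bus=[BusRd]  L0: P0=I P1=S P2=S P3=I  mem[L0]=60
12. P1: store L2 := 18  bus=[BusRdX]  L2: P0=I P1=M P2=I P3=I  mem[L2]=72
13. P2: load  L0  bus=[-]  L0: P0=I P1=S P2=S P3=I  mem[L0]=60
14. P2: load  L2  bus=[BusRd,Flush]  L2: P0=I P1=S P2=S P3=I  mem[L2]=18
15. P0: load  L2  bus=[BusRd]  L2: P0=S P1=S P2=S P3=I  mem[L2]=18

state = I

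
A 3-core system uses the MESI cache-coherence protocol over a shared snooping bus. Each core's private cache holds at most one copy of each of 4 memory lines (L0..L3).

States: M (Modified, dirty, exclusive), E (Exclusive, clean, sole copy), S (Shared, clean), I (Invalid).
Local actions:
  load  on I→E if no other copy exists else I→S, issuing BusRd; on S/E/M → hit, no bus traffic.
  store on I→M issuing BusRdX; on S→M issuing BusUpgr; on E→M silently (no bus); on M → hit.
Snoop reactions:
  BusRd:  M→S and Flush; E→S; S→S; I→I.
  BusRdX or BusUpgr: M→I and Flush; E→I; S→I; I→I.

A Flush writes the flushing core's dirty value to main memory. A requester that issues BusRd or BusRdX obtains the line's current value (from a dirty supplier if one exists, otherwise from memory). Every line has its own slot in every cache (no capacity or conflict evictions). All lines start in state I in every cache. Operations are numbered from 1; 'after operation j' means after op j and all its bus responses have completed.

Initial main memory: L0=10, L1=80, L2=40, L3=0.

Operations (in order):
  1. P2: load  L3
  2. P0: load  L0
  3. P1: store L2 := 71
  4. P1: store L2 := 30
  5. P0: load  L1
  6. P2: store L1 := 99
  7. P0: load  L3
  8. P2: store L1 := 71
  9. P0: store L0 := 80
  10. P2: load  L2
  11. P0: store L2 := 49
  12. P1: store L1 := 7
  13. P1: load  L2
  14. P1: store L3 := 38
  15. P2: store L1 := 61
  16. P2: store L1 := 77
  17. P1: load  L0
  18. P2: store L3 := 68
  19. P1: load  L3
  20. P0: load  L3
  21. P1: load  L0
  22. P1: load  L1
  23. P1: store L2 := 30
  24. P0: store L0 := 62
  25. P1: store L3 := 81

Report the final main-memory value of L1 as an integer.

memory[L1] = 77

1. P2: load  L3  bus=[BusRd]  L3: P0=I P1=I P2=E  mem[L3]=0
2. P0: load  L0  bus=[BusRd]  L0: P0=E P1=I P2=I  mem[L0]=10
3. P1: store L2 := 71  bus=[BusRdX]  L2: P0=I P1=M P2=I  mem[L2]=40
4. P1: store L2 := 30  bus=[-]  L2: P0=I P1=M P2=I  mem[L2]=40
5. P0: load  L1  bus=[BusRd]  L1: P0=E P1=I P2=I  mem[L1]=80
6. P2: store L1 := 99  bus=[BusRdX]  L1: P0=I P1=I P2=M  mem[L1]=80
7. P0: load  L3  bus=[BusRd]  L3: P0=S P1=I P2=S  mem[L3]=0
8. P2: store L1 := 71  bus=[-]  L1: P0=I P1=I P2=M  mem[L1]=80
9. P0: store L0 := 80  bus=[-]  L0: P0=M P1=I P2=I  mem[L0]=10
10. P2: load  L2  bus=[BusRd,Flush]  L2: P0=I P1=S P2=S  mem[L2]=30
11. P0: store L2 := 49  bus=[BusRdX]  L2: P0=M P1=I P2=I  mem[L2]=30
12. P1: store L1 := 7  bus=[BusRdX,Flush]  L1: P0=I P1=M P2=I  mem[L1]=71
13. P1: load  L2  bus=[BusRd,Flush]  L2: P0=S P1=S P2=I  mem[L2]=49
14. P1: store L3 := 38  bus=[BusRdX]  L3: P0=I P1=M P2=I  mem[L3]=0
15. P2: store L1 := 61  bus=[BusRdX,Flush]  L1: P0=I P1=I P2=M  mem[L1]=7
16. P2: store L1 := 77  bus=[-]  L1: P0=I P1=I P2=M  mem[L1]=7
17. P1: load  L0  bus=[BusRd,Flush]  L0: P0=S P1=S P2=I  mem[L0]=80
18. P2: store L3 := 68  bus=[BusRdX,Flush]  L3: P0=I P1=I P2=M  mem[L3]=38
19. P1: load  L3  bus=[BusRd,Flush]  L3: P0=I P1=S P2=S  mem[L3]=68
20. P0: load  L3  bus=[BusRd]  L3: P0=S P1=S P2=S  mem[L3]=68
21. P1: load  L0  bus=[-]  L0: P0=S P1=S P2=I  mem[L0]=80
22. P1: load  L1  bus=[BusRd,Flush]  L1: P0=I P1=S P2=S  mem[L1]=77
23. P1: store L2 := 30  bus=[BusUpgr]  L2: P0=I P1=M P2=I  mem[L2]=49
24. P0: store L0 := 62  bus=[BusUpgr]  L0: P0=M P1=I P2=I  mem[L0]=80
25. P1: store L3 := 81  bus=[BusUpgr]  L3: P0=I P1=M P2=I  mem[L3]=68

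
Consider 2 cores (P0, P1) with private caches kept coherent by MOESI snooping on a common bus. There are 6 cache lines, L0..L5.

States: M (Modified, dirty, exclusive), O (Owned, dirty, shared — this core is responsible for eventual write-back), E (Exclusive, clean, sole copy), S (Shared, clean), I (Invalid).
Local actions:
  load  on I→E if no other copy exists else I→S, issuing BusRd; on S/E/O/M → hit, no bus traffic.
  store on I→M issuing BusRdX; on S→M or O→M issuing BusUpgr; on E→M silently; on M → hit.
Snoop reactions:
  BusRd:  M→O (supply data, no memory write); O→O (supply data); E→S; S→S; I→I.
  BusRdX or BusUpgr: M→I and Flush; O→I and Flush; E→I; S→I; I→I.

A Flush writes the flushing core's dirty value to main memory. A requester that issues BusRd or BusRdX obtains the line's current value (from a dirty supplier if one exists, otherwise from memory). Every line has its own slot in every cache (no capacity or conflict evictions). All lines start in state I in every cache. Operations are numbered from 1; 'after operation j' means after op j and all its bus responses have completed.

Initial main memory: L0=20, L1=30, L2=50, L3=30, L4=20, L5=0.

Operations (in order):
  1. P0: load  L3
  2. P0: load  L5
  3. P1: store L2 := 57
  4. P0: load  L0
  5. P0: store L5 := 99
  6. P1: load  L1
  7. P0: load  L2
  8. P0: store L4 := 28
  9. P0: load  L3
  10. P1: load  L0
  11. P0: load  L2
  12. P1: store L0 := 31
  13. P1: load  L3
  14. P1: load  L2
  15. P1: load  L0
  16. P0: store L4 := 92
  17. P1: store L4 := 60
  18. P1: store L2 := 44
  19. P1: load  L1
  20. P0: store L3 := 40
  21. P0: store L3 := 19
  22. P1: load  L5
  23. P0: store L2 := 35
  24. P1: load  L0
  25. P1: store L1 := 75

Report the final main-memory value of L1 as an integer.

memory[L1] = 30

[1] P0: load  L3 | P0:E(30), P1:I | bus: BusRd
[2] P0: load  L5 | P0:E(0), P1:I | bus: BusRd
[3] P1: store L2 := 57 | P0:I, P1:M(57) | bus: BusRdX
[4] P0: load  L0 | P0:E(20), P1:I | bus: BusRd
[5] P0: store L5 := 99 | P0:M(99), P1:I | bus: none
[6] P1: load  L1 | P0:I, P1:E(30) | bus: BusRd
[7] P0: load  L2 | P0:S(57), P1:O(57) | bus: BusRd
[8] P0: store L4 := 28 | P0:M(28), P1:I | bus: BusRdX
[9] P0: load  L3 | P0:E(30), P1:I | bus: none
[10] P1: load  L0 | P0:S(20), P1:S(20) | bus: BusRd
[11] P0: load  L2 | P0:S(57), P1:O(57) | bus: none
[12] P1: store L0 := 31 | P0:I, P1:M(31) | bus: BusUpgr
[13] P1: load  L3 | P0:S(30), P1:S(30) | bus: BusRd
[14] P1: load  L2 | P0:S(57), P1:O(57) | bus: none
[15] P1: load  L0 | P0:I, P1:M(31) | bus: none
[16] P0: store L4 := 92 | P0:M(92), P1:I | bus: none
[17] P1: store L4 := 60 | P0:I, P1:M(60) | bus: BusRdX,Flush
[18] P1: store L2 := 44 | P0:I, P1:M(44) | bus: BusUpgr
[19] P1: load  L1 | P0:I, P1:E(30) | bus: none
[20] P0: store L3 := 40 | P0:M(40), P1:I | bus: BusUpgr
[21] P0: store L3 := 19 | P0:M(19), P1:I | bus: none
[22] P1: load  L5 | P0:O(99), P1:S(99) | bus: BusRd
[23] P0: store L2 := 35 | P0:M(35), P1:I | bus: BusRdX,Flush
[24] P1: load  L0 | P0:I, P1:M(31) | bus: none
[25] P1: store L1 := 75 | P0:I, P1:M(75) | bus: none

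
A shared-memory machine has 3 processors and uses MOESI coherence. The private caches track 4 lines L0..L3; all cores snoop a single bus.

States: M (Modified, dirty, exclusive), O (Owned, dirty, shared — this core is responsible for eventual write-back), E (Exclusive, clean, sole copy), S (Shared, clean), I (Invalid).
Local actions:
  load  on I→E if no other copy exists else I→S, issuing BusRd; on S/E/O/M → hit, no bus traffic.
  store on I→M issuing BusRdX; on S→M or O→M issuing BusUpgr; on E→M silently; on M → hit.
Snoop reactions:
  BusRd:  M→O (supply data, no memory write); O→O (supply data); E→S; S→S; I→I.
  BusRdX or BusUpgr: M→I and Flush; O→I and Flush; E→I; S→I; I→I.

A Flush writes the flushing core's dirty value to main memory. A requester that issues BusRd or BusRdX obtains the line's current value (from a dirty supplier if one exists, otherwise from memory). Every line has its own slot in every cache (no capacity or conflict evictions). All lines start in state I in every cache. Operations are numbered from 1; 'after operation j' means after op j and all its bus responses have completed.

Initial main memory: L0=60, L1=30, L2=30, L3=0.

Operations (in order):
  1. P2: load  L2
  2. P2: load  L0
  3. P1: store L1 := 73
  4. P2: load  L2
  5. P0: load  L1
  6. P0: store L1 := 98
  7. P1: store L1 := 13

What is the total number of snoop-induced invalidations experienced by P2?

invalidations = 0

  op1 P2: load  L2 → I/I/E on L2; bus BusRd; mem=30
  op2 P2: load  L0 → I/I/E on L0; bus BusRd; mem=60
  op3 P1: store L1 := 73 → I/M/I on L1; bus BusRdX; mem=30
  op4 P2: load  L2 → I/I/E on L2; bus (none); mem=30
  op5 P0: load  L1 → S/O/I on L1; bus BusRd; mem=30
  op6 P0: store L1 := 98 → M/I/I on L1; bus BusUpgr Flush; mem=73
  op7 P1: store L1 := 13 → I/M/I on L1; bus BusRdX Flush; mem=98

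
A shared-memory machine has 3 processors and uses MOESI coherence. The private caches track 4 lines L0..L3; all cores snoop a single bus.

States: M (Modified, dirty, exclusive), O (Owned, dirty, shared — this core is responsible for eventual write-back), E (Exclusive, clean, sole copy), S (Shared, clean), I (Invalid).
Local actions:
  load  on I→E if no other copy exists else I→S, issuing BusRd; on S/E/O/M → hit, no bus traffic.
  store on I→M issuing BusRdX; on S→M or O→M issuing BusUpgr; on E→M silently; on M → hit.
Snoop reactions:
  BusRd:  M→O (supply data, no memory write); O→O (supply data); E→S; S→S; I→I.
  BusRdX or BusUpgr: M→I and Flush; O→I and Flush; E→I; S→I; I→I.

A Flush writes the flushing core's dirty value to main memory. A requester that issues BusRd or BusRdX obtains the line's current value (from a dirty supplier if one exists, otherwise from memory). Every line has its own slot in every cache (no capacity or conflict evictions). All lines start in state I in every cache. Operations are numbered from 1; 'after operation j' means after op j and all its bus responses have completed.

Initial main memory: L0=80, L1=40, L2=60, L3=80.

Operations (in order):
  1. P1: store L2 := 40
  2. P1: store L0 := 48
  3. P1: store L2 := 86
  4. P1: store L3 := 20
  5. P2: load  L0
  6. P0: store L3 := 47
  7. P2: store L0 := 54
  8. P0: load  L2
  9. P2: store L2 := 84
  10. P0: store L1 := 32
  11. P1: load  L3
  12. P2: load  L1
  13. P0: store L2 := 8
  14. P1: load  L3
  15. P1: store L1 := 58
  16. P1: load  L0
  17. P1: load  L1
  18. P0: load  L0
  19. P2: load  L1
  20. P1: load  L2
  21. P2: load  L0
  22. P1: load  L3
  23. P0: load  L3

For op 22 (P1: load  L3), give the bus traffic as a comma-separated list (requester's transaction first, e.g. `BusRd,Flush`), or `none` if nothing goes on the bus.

step 1: P1: store L2 := 40  ⟶  IMI  (L2)  txn=BusRdX  M[L2]=60
step 2: P1: store L0 := 48  ⟶  IMI  (L0)  txn=BusRdX  M[L0]=80
step 3: P1: store L2 := 86  ⟶  IMI  (L2)  txn=∅  M[L2]=60
step 4: P1: store L3 := 20  ⟶  IMI  (L3)  txn=BusRdX  M[L3]=80
step 5: P2: load  L0  ⟶  IOS  (L0)  txn=BusRd  M[L0]=80
step 6: P0: store L3 := 47  ⟶  MII  (L3)  txn=BusRdX+Flush  M[L3]=20
step 7: P2: store L0 := 54  ⟶  IIM  (L0)  txn=BusUpgr+Flush  M[L0]=48
step 8: P0: load  L2  ⟶  SOI  (L2)  txn=BusRd  M[L2]=60
step 9: P2: store L2 := 84  ⟶  IIM  (L2)  txn=BusRdX+Flush  M[L2]=86
step 10: P0: store L1 := 32  ⟶  MII  (L1)  txn=BusRdX  M[L1]=40
step 11: P1: load  L3  ⟶  OSI  (L3)  txn=BusRd  M[L3]=20
step 12: P2: load  L1  ⟶  OIS  (L1)  txn=BusRd  M[L1]=40
step 13: P0: store L2 := 8  ⟶  MII  (L2)  txn=BusRdX+Flush  M[L2]=84
step 14: P1: load  L3  ⟶  OSI  (L3)  txn=∅  M[L3]=20
step 15: P1: store L1 := 58  ⟶  IMI  (L1)  txn=BusRdX+Flush  M[L1]=32
step 16: P1: load  L0  ⟶  ISO  (L0)  txn=BusRd  M[L0]=48
step 17: P1: load  L1  ⟶  IMI  (L1)  txn=∅  M[L1]=32
step 18: P0: load  L0  ⟶  SSO  (L0)  txn=BusRd  M[L0]=48
step 19: P2: load  L1  ⟶  IOS  (L1)  txn=BusRd  M[L1]=32
step 20: P1: load  L2  ⟶  OSI  (L2)  txn=BusRd  M[L2]=84
step 21: P2: load  L0  ⟶  SSO  (L0)  txn=∅  M[L0]=48
step 22: P1: load  L3  ⟶  OSI  (L3)  txn=∅  M[L3]=20
step 23: P0: load  L3  ⟶  OSI  (L3)  txn=∅  M[L3]=20

bus = none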